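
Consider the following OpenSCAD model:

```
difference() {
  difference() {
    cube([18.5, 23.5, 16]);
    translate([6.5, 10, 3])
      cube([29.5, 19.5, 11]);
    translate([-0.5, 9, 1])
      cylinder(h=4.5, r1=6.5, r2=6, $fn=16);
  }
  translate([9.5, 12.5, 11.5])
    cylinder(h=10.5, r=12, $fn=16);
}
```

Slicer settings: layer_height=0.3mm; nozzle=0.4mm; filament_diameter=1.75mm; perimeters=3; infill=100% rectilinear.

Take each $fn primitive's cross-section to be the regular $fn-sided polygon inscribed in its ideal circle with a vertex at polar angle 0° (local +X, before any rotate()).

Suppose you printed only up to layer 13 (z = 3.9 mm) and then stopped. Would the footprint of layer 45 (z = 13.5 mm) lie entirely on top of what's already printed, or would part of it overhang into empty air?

part overhangs

Compare the two slices. At z = 3.9: the cube is present — its section is the full 18.5×23.5 rectangle (area 434.75 mm²); the cube at (6.5, 10) is present — its section is the full 29.5×19.5 rectangle (area 575.25 mm²); the cone at (-0.5, 9) contributes a regular 16-gon of circumradius 6.178 (interpolated between r1=6.5 and r2=6 at t=0.644) (area = (16/2)·6.178²·sin(360°/16) = 116.84 mm²); After the difference (first − rest): starting from the 18.5×23.5 cube (434.75 mm²), the 29.5×19.5 cube at (6.5, 10) partially overlaps it — only the 162.00 mm² overlap (of its 575.25 mm²) is removed, clipping the outline; the cone at (-0.5, 9) partially overlaps it — only the 52.29 mm² overlap (of its 116.84 mm²) is removed, clipping the outline — area = 220.46 mm²; the cylinder at (9.5, 12.5) is absent (z outside [11.5, 22]); Taking the first minus the rest: none of the subtracted shapes is present at this height, so the result so far is unchanged — area = 220.46 mm². At z = 13.5: the cube (footprint 18.5×23.5) is included at this height (area 434.75 mm²); the cube at (6.5, 10) (footprint 29.5×19.5) is included at this height (area 575.25 mm²); the cone at (-0.5, 9) does not reach this height (z outside [1, 5.5]); After the difference (first − rest): starting from the 18.5×23.5 cube (434.75 mm²), the 29.5×19.5 cube at (6.5, 10) partially overlaps it — only the 162.00 mm² overlap (of its 575.25 mm²) is removed, clipping the outline — area = 272.75 mm²; the r=12 cylinder at (9.5, 12.5) contributes a regular 16-gon of circumradius 12 (area = (16/2)·12.000²·sin(360°/16) = 440.85 mm²); After the difference (first − rest): starting from the result so far (272.75 mm²), the r=12 cylinder at (9.5, 12.5) partially overlaps it — only the 227.67 mm² overlap (of its 440.85 mm²) is removed, clipping the outline — area = 45.08 mm². Checking containment: at z = 13.5 the cross-section extends beyond the z = 3.9 cross-section by about 2.23 mm².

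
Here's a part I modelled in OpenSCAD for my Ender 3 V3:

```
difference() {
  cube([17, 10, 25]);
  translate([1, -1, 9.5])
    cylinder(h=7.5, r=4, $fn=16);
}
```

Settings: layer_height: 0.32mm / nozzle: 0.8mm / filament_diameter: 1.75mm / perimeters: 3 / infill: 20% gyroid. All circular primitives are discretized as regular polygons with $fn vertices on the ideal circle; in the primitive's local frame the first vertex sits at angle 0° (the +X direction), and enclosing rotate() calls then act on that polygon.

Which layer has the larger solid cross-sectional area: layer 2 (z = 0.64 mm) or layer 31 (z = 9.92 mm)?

layer 2 (z = 0.64 mm)

Layer 2 (z = 0.64): the 17×10 cube contributes its full rectangle (area 170.00 mm²); the cylinder at (1, -1) is absent (z outside [9.5, 17]); Subtracting the remaining from the first: none of the subtracted shapes is present at this height, so the 17×10 cube is unchanged — area = 170.00 mm². So its area = 170.00 mm². Layer 31 (z = 9.92): the 17×10 cube contributes its full rectangle (area 170.00 mm²); the r=4 cylinder at (1, -1) gives a regular 16-gon of circumradius 4 (constant along its height) (area = (16/2)·4.000²·sin(360°/16) = 48.98 mm²); After the difference (first − rest): starting from the 17×10 cube (170.00 mm²), the r=4 cylinder at (1, -1) partially overlaps it — only the 11.25 mm² overlap (of its 48.98 mm²) is removed, clipping the outline — area = 158.75 mm². So its area = 158.75 mm². Layer 2 is larger (170.00 vs 158.75 mm²).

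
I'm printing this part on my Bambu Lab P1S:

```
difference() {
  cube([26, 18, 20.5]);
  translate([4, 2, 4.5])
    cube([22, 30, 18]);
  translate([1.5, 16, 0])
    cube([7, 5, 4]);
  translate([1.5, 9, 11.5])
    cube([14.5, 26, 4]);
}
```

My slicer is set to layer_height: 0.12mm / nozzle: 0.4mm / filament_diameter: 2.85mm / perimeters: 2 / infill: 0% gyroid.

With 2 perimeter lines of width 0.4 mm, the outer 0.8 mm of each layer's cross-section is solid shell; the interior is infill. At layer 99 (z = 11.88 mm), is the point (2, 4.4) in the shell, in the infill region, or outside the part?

At z = 11.88 mm: the cube (footprint 26×18) is included at this height; the cube at (4, 2) (footprint 22×30) is included at this height; the cube at (1.5, 16) does not reach this height (z outside [0, 4]); the 14.5×26 cube at (1.5, 9) contributes its full rectangle; After the difference (first − rest): starting from the 26×18 cube, the 22×30 cube at (4, 2) partially overlaps it — only the 352.00 mm² overlap (of its 660.00 mm²) is removed, clipping the outline; the 14.5×26 cube at (1.5, 9) partially overlaps it — only the 22.50 mm² overlap (of its 377.00 mm²) is removed, clipping the outline — 1 connected region. Overall, the cross-section is a single solid region. The nearest boundary edge runs (0.00, 0.00)→(0.00, 18.00); distance from the point to it = 2.00 mm. The point is inside the cross-section and 2.00 mm from the nearest boundary — more than the 0.8 mm shell width (2 × 0.4), so it's in the infill interior.

infill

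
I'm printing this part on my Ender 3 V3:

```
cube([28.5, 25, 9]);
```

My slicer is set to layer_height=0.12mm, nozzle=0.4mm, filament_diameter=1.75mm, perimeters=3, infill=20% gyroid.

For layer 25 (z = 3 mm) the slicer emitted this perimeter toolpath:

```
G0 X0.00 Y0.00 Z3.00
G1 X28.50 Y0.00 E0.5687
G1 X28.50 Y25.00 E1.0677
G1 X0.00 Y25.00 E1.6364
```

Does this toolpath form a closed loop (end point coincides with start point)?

no

Start point (G0): (0.00, 0.00). End point (last G1): the path does not return to the start — open.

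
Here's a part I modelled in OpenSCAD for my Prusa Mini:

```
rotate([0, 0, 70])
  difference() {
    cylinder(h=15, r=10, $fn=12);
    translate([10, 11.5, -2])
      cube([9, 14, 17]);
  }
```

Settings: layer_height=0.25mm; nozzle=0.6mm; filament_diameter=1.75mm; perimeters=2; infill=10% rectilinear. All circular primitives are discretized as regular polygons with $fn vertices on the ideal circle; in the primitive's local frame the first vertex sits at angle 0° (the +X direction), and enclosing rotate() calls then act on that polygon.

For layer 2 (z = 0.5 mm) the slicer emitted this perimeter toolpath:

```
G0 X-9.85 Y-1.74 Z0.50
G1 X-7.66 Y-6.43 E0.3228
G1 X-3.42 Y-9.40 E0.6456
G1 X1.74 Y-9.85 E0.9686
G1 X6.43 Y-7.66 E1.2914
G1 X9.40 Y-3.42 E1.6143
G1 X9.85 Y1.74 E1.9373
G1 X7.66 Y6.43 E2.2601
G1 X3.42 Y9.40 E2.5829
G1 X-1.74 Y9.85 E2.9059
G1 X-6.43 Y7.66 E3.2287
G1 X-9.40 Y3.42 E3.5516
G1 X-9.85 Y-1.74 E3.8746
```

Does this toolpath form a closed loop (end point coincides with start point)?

yes

Start point (G0): (-9.85, -1.74). End point (last G1): the path returns to the start — closed.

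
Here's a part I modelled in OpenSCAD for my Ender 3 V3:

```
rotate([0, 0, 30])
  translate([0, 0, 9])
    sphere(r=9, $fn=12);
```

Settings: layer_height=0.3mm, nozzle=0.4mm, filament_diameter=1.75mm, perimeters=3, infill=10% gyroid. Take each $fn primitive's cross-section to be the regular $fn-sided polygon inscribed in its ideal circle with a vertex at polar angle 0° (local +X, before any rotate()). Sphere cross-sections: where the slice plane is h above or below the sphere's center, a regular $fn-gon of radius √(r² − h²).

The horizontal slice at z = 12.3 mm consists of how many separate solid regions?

At z = 12.3 mm: the r=9 sphere slices to a regular 12-gon of circumradius 8.373 (√(r²−h²) with h=3.3 from center); (whole slice rotated 30° about Z — lengths, areas and connectivity unchanged). The result has 1 disconnected region.

1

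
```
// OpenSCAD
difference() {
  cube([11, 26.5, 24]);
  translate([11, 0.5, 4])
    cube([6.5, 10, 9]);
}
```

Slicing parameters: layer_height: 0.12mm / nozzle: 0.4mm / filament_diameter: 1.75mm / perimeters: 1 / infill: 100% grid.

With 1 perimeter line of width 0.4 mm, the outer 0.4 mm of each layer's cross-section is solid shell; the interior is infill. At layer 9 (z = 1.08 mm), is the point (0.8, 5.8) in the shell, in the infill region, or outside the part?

infill

At z = 1.08 mm: the 11×26.5 cube contributes its full rectangle; the cube at (11, 0.5) is not intersected at this z (z outside [4, 13]); Subtracting the remaining from the first: none of the subtracted shapes is present at this height, so the 11×26.5 cube is unchanged — 1 connected region. Overall, the cross-section is a single solid region. The nearest boundary edge runs (0.00, 26.50)→(0.00, 0.00); distance from the point to it = 0.80 mm. The point is inside the cross-section and 0.80 mm from the nearest boundary — more than the 0.4 mm shell width (1 × 0.4), so it's in the infill interior.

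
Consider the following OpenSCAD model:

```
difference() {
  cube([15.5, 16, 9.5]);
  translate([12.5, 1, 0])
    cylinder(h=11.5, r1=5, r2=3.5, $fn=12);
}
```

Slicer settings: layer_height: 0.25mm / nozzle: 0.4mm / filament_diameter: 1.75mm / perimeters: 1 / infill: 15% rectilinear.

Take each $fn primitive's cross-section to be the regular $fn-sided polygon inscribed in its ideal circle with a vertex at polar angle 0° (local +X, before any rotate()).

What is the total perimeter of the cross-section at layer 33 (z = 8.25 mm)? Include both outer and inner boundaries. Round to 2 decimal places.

At z = 8.25 mm: the cube (footprint 15.5×16) is included at this height (perimeter 63.00 mm); the cone at (12.5, 1): at t=0.717 of its height the radius interpolates to r₁+(r₂−r₁)t = 3.924, giving a regular 12-gon of that circumradius (perimeter = 2·12·3.924·sin(180°/12) = 24.37 mm); Taking the first minus the rest: starting from the 15.5×16 cube, the cone at (12.5, 1) partially overlaps it — only the 28.51 mm² overlap (of its 46.19 mm²) is removed, clipping the outline — boundary = 63.61 mm. Overall, the cross-section is a single solid region. Total boundary length (outer) = 63.61 mm.

63.61 mm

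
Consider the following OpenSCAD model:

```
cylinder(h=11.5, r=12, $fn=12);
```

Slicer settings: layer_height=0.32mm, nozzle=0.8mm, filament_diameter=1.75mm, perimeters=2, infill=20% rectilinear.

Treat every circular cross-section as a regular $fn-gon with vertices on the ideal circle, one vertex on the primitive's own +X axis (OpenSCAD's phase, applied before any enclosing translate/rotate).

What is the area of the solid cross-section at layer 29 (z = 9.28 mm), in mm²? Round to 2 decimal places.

At z = 9.28 mm: the r=12 cylinder contributes a regular 12-gon of circumradius 12 (area = (12/2)·12.000²·sin(360°/12) = 432.00 mm²). Overall, the cross-section is a single solid region. Net area = 432.00 mm².

432.00 mm²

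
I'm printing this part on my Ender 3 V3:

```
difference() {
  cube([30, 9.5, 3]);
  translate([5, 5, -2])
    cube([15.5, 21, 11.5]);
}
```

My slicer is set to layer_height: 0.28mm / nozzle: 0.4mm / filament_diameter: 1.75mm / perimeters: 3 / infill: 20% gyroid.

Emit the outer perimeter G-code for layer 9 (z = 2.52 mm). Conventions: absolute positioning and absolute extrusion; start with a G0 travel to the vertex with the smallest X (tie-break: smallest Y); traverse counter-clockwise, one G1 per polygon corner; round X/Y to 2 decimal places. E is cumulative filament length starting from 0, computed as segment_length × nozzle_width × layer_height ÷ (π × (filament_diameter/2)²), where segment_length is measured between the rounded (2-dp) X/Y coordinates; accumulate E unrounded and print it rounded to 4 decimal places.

At z = 2.52 mm: the cube (footprint 30×9.5) is included at this height; the cube at (5, 5) (footprint 15.5×21) is included at this height; Subtracting the remaining from the first: starting from the 30×9.5 cube, the 15.5×21 cube at (5, 5) partially overlaps it — only the 69.75 mm² overlap (of its 325.50 mm²) is removed, clipping the outline — 1 connected region. The outline is a single polygon with 8 vertices. Extrusion per mm of travel: 0.4 × 0.28 / (π × 0.875²) = 0.046564. Accumulating E over each segment gives final E = 4.0976.

G0 X0.00 Y0.00 Z2.52
G1 X30.00 Y0.00 E1.3969
G1 X30.00 Y9.50 E1.8393
G1 X20.50 Y9.50 E2.2816
G1 X20.50 Y5.00 E2.4912
G1 X5.00 Y5.00 E3.2129
G1 X5.00 Y9.50 E3.4225
G1 X0.00 Y9.50 E3.6553
G1 X0.00 Y0.00 E4.0976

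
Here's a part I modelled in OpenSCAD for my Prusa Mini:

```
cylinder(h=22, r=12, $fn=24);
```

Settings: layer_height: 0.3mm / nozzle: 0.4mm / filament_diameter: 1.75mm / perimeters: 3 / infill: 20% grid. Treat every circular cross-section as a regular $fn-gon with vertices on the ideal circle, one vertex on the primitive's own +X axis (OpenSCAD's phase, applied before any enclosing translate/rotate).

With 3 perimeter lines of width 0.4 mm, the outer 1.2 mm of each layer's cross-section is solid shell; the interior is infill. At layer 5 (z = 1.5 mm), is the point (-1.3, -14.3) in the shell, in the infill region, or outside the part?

outside

At z = 1.5 mm: the r=12 cylinder gives a regular 24-gon of circumradius 12 (constant along its height). Overall, the cross-section is a single solid region. The nearest boundary edge runs (-3.11, -11.59)→(-0.00, -12.00); distance from the point to it = 2.45 mm. The point is not inside any of the regions above, so it lies outside the cross-section (2.45 mm from the nearest boundary).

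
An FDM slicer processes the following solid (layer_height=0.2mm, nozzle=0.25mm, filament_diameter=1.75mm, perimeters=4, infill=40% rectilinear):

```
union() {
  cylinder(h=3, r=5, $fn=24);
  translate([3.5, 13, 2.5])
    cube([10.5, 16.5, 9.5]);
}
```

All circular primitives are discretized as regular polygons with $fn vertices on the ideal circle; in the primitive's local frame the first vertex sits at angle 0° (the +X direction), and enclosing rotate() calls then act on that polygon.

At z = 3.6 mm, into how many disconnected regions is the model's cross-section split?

1

At z = 3.6 mm: the cylinder is absent (z outside [0, 3]); the cube at (3.5, 13) (footprint 10.5×16.5) is included at this height; Merging all regions: only the 10.5×16.5 cube at (3.5, 13) is present, so the union is just that shape — 1 connected region. The result has 1 disconnected region.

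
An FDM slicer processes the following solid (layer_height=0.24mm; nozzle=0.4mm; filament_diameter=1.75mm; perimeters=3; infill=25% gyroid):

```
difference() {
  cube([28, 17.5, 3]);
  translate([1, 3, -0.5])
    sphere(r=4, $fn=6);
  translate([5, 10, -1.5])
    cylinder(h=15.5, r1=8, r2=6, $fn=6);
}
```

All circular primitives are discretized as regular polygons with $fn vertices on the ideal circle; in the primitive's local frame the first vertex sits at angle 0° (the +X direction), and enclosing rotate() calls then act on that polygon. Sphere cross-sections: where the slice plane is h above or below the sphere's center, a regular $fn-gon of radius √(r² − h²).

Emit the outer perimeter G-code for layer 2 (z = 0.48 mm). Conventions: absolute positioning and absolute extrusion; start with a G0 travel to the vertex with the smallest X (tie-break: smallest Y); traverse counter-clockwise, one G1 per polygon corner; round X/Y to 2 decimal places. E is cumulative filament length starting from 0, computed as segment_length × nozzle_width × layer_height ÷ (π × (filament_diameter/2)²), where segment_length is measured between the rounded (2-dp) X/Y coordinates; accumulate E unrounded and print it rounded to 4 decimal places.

At z = 0.48 mm: the cube (footprint 28×17.5) is included at this height; the r=4 sphere at (1, 3) contributes a regular 6-gon of circumradius √(4²−0.98²) = 3.878; the cone at (5, 10): at t=0.128 of its height the radius interpolates to r₁+(r₂−r₁)t = 7.745, giving a regular 6-gon of that circumradius; After the difference (first − rest): starting from the 28×17.5 cube, the r=4 sphere at (1, 3) partially overlaps it — only the 25.16 mm² overlap (of its 39.07 mm²) is removed, clipping the outline; the cone at (5, 10) partially overlaps it — only the 132.16 mm² overlap (of its 155.83 mm²) is removed, clipping the outline — 1 connected region. The outline is a single polygon with 11 vertices. Extrusion per mm of travel: 0.4 × 0.24 / (π × 0.875²) = 0.039912. Accumulating E over each segment gives final E = 4.2528.

G0 X0.00 Y14.75 Z0.48
G1 X1.13 Y16.71 E0.0903
G1 X8.87 Y16.71 E0.3992
G1 X12.74 Y10.00 E0.7084
G1 X8.87 Y3.29 E1.0175
G1 X4.71 Y3.29 E1.1836
G1 X4.88 Y3.00 E1.1970
G1 X3.15 Y0.00 E1.3352
G1 X28.00 Y0.00 E2.3270
G1 X28.00 Y17.50 E3.0255
G1 X0.00 Y17.50 E4.1430
G1 X0.00 Y14.75 E4.2528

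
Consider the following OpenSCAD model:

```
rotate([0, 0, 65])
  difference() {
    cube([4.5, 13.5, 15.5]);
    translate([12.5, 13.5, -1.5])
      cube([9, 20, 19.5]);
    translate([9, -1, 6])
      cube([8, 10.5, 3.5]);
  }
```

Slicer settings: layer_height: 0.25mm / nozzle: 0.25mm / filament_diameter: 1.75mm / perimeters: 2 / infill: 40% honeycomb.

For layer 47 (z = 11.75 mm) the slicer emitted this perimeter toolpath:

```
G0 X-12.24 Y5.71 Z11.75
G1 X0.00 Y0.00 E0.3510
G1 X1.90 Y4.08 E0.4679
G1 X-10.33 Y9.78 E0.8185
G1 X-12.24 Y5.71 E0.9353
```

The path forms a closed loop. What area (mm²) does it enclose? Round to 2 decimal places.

Apply the shoelace formula to the sequence of (X, Y) vertices; enclosed area = 60.73 mm².

60.73 mm²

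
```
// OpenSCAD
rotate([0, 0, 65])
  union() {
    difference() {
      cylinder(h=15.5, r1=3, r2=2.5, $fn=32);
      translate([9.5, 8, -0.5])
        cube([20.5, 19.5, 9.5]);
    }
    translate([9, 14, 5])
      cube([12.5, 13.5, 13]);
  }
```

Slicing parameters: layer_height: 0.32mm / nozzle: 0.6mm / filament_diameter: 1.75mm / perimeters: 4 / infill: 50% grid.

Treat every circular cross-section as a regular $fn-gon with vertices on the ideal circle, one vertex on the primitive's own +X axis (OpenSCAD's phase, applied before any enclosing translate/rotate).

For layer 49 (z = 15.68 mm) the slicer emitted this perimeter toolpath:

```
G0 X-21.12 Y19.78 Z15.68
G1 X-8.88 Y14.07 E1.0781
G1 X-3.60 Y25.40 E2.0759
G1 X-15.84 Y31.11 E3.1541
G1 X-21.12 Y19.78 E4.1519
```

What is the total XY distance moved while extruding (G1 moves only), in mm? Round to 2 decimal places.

Sum the Euclidean lengths of each G1 segment: total = 52.01 mm.

52.01 mm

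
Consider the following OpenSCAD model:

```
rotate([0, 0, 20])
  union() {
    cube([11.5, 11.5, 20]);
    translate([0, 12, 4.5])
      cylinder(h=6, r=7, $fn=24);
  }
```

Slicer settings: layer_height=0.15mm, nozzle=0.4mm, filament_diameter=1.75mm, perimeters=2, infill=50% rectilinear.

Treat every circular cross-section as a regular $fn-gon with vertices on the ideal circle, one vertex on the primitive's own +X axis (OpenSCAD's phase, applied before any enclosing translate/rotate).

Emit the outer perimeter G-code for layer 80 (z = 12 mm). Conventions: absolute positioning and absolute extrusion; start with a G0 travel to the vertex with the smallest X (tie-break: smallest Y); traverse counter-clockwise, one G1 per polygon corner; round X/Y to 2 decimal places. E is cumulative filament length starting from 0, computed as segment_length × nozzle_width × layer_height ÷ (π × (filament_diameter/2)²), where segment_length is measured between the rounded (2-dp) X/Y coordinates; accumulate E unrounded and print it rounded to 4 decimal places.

At z = 12 mm: the cube is present — its section is the full 11.5×11.5 rectangle; the cylinder at (0, 12) does not reach this height (z outside [4.5, 10.5]); Combining (union): only the 11.5×11.5 cube is present, so the union is just that shape — 1 connected region; (whole slice rotated 20° about Z — lengths, areas and connectivity unchanged). The outline is a single polygon with 4 vertices. Extrusion per mm of travel: 0.4 × 0.15 / (π × 0.875²) = 0.024945. Accumulating E over each segment gives final E = 1.1475.

G0 X-3.93 Y10.81 Z12.00
G1 X0.00 Y0.00 E0.2869
G1 X10.81 Y3.93 E0.5738
G1 X6.87 Y14.74 E0.8609
G1 X-3.93 Y10.81 E1.1475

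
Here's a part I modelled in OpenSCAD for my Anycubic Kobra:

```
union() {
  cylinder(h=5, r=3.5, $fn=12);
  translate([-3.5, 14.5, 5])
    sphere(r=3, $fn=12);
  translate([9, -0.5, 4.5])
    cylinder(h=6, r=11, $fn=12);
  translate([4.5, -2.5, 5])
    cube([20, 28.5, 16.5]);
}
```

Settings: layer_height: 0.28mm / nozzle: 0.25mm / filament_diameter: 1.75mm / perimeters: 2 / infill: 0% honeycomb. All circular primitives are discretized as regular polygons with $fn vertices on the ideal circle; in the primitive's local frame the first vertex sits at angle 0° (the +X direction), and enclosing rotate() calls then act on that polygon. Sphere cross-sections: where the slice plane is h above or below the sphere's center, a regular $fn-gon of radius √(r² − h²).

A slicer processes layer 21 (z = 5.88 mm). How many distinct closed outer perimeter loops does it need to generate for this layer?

At z = 5.88 mm: the cylinder does not reach this height (z outside [0, 5]); the r=3 sphere at (-3.5, 14.5) slices to a regular 12-gon of circumradius 2.868 (√(r²−h²) with h=0.88 from center); the cylinder at (9, -0.5): section is a regular 12-gon, circumradius r=11; the 20×28.5 cube at (4.5, -2.5) contributes its full rectangle; Merging all regions: the regions partially overlap (shared area 168.00 mm²), so overlapping operands fuse into one piece — 2 connected regions. The result has 2 disconnected regions.

2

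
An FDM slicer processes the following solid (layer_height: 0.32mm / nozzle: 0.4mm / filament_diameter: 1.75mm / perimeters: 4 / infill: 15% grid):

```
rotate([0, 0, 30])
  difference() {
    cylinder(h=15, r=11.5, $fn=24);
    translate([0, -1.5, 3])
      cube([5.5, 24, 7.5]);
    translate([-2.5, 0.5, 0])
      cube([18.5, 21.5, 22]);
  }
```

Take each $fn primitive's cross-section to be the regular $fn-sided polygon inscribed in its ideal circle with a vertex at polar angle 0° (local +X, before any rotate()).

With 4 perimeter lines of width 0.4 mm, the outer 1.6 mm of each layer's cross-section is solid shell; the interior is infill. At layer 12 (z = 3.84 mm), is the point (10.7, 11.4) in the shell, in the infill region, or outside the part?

outside

At z = 3.84 mm: the cylinder: section is a regular 24-gon, circumradius r=11.5; the 5.5×24 cube at (0, -1.5) contributes its full rectangle; the 18.5×21.5 cube at (-2.5, 0.5) contributes its full rectangle; After the difference (first − rest): starting from the r=11.5 cylinder, the 5.5×24 cube at (0, -1.5) partially overlaps it — only the 68.61 mm² overlap (of its 132.00 mm²) is removed, clipping the outline; the 18.5×21.5 cube at (-2.5, 0.5) partially overlaps it — only the 66.43 mm² overlap (of its 397.75 mm²) is removed, clipping the outline — 1 connected region; (rotated 30° about Z; rotation is an isometry so areas/perimeters/island counts are preserved). Overall, the cross-section is a single solid region. Undo the 30° rotation: the query point maps to (14.966, 4.523) in the un-rotated model frame. The nearest boundary edge runs (5.50, 0.50)→(11.43, 0.50); distance from the point to it = 5.35 mm. The point is not inside any of the regions above, so it lies outside the cross-section (5.35 mm from the nearest boundary).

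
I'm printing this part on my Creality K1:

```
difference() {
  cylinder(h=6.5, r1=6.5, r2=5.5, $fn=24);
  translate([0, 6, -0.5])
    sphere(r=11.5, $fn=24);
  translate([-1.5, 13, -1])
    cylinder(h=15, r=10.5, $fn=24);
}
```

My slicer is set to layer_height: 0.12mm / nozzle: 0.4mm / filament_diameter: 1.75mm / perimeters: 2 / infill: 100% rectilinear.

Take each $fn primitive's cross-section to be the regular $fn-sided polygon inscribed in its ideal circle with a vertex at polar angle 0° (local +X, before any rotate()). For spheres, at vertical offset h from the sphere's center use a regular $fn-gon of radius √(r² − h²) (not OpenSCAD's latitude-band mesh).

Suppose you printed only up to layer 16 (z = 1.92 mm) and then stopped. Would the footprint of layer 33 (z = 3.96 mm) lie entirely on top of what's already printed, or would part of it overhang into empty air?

Compare the two slices. At z = 1.92: the cone (r1=6.5→r2=5.5) has section circumradius 6.205 here — a regular 24-gon (area = (24/2)·6.205²·sin(360°/24) = 119.57 mm²); the sphere at (0, 6): section is a regular 24-gon, circumradius = √(r²−h²) = √(11.5²−2.42²) = 11.242 (area = (24/2)·11.242²·sin(360°/24) = 392.56 mm²); the cylinder at (-1.5, 13): section is a regular 24-gon, circumradius r=10.5 (area = (24/2)·10.500²·sin(360°/24) = 342.42 mm²); Taking the first minus the rest: starting from the cone (119.57 mm²), the r=11.5 sphere at (0, 6) partially overlaps it — only the 113.25 mm² overlap (of its 392.56 mm²) is removed, clipping the outline; the r=10.5 cylinder at (-1.5, 13) misses the remaining region (no effect) — area = 6.31 mm². At z = 3.96: the cone: at t=0.609 of its height the radius interpolates to r₁+(r₂−r₁)t = 5.891, giving a regular 24-gon of that circumradius (area = (24/2)·5.891²·sin(360°/24) = 107.78 mm²); the sphere at (0, 6): section is a regular 24-gon, circumradius = √(r²−h²) = √(11.5²−4.46²) = 10.600 (area = (24/2)·10.600²·sin(360°/24) = 348.97 mm²); the r=10.5 cylinder at (-1.5, 13) gives a regular 24-gon of circumradius 10.5 (constant along its height) (area = (24/2)·10.500²·sin(360°/24) = 342.42 mm²); Subtracting the remaining from the first: starting from the cone (107.78 mm²), the r=11.5 sphere at (0, 6) partially overlaps it — only the 98.65 mm² overlap (of its 348.97 mm²) is removed, clipping the outline; the r=10.5 cylinder at (-1.5, 13) misses the remaining region (no effect) — area = 9.13 mm². Checking containment: at z = 3.96 the cross-section extends beyond the z = 1.92 cross-section by about 5.69 mm².

part overhangs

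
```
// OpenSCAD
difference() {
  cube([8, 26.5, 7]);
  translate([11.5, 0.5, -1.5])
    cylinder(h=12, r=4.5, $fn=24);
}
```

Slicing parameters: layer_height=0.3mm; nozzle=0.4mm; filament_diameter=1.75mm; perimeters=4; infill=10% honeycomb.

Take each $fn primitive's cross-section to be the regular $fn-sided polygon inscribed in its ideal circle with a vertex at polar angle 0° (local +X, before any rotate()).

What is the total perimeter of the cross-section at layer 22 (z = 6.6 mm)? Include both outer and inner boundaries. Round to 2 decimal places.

68.30 mm

At z = 6.6 mm: the 8×26.5 cube contributes its full rectangle (perimeter 69.00 mm); the r=4.5 cylinder at (11.5, 0.5) contributes a regular 24-gon of circumradius 4.5 (perimeter = 2·24·4.500·sin(180°/24) = 28.19 mm); Subtracting the remaining from the first: starting from the 8×26.5 cube, the r=4.5 cylinder at (11.5, 0.5) partially overlaps it — only the 2.34 mm² overlap (of its 62.89 mm²) is removed, clipping the outline — boundary = 68.30 mm. Overall, the cross-section is a single solid region. Total boundary length (outer) = 68.30 mm.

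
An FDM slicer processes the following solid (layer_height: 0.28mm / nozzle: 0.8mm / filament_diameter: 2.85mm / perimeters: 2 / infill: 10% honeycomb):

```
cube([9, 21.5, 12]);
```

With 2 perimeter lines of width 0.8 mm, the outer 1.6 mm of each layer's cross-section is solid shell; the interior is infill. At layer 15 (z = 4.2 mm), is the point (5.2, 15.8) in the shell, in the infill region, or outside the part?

At z = 4.2 mm: the 9×21.5 cube contributes its full rectangle. Overall, the cross-section is a single solid region. The nearest boundary edge runs (9.00, 0.00)→(9.00, 21.50); distance from the point to it = 3.80 mm. The point is inside the cross-section and 3.80 mm from the nearest boundary — more than the 1.6 mm shell width (2 × 0.8), so it's in the infill interior.

infill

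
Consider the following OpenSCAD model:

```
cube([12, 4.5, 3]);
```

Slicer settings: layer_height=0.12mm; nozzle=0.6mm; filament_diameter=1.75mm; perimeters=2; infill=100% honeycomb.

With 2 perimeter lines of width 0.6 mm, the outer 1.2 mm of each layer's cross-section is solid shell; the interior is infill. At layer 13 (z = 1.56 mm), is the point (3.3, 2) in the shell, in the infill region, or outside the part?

At z = 1.56 mm: the cube (footprint 12×4.5) is included at this height. Overall, the cross-section is a single solid region. The nearest boundary edge runs (0.00, 0.00)→(12.00, 0.00); distance from the point to it = 2.00 mm. The point is inside the cross-section and 2.00 mm from the nearest boundary — more than the 1.2 mm shell width (2 × 0.6), so it's in the infill interior.

infill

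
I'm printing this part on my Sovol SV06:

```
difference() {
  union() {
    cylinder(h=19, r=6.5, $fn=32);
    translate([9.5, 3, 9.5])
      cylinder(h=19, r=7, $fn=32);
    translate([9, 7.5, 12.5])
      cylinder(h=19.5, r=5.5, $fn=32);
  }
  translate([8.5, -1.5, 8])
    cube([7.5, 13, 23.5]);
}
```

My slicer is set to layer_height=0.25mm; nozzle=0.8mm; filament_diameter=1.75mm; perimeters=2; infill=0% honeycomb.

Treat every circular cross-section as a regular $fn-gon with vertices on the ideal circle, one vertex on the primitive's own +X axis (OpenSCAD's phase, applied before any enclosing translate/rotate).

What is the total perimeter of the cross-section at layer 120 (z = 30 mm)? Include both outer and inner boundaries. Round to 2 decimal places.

At z = 30 mm: the cylinder is absent (z outside [0, 19]); the cylinder at (9.5, 3) is absent (z outside [9.5, 28.5]); the r=5.5 cylinder at (9, 7.5) gives a regular 32-gon of circumradius 5.5 (constant along its height) (perimeter = 2·32·5.500·sin(180°/32) = 34.50 mm); Merging all regions: only the r=5.5 cylinder at (9, 7.5) is present, so the union is just that shape — boundary = 34.50 mm; the 7.5×13 cube at (8.5, -1.5) contributes its full rectangle (perimeter 41.00 mm); Taking the first minus the rest: starting from the result so far, the 7.5×13 cube at (8.5, -1.5) partially overlaps it — only the 48.13 mm² overlap (of its 97.50 mm²) is removed, clipping the outline — boundary = 34.59 mm. Overall, the cross-section is a single solid region. Total boundary length (outer) = 34.59 mm.

34.59 mm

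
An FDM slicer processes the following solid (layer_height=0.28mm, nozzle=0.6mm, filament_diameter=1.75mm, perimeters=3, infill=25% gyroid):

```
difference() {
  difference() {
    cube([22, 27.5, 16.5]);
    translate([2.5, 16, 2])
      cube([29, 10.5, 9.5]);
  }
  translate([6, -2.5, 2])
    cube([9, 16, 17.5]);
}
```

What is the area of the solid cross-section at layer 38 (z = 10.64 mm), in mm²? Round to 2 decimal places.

At z = 10.64 mm: the cube (footprint 22×27.5) is included at this height (area 605.00 mm²); the cube at (2.5, 16) (footprint 29×10.5) is included at this height (area 304.50 mm²); Subtracting the remaining from the first: starting from the 22×27.5 cube (605.00 mm²), the 29×10.5 cube at (2.5, 16) partially overlaps it — only the 204.75 mm² overlap (of its 304.50 mm²) is removed, clipping the outline — area = 400.25 mm²; the 9×16 cube at (6, -2.5) contributes its full rectangle (area 144.00 mm²); Subtracting the remaining from the first: starting from the result so far (400.25 mm²), the 9×16 cube at (6, -2.5) partially overlaps it — only the 121.50 mm² overlap (of its 144.00 mm²) is removed, clipping the outline — area = 278.75 mm². Overall, the cross-section is a single solid region. Net area = 278.75 mm².

278.75 mm²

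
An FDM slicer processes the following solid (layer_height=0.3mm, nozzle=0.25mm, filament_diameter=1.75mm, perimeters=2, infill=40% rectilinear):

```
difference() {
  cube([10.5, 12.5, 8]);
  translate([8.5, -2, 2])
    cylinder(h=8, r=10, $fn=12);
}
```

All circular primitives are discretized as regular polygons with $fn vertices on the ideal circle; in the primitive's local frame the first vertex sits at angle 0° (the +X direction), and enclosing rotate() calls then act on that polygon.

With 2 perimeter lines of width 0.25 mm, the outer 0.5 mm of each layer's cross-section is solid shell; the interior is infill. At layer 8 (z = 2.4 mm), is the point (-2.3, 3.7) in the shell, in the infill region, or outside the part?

outside

At z = 2.4 mm: the cube is present — its section is the full 10.5×12.5 rectangle; the r=10 cylinder at (8.5, -2) contributes a regular 12-gon of circumradius 10; After the difference (first − rest): starting from the 10.5×12.5 cube, the r=10 cylinder at (8.5, -2) partially overlaps it — only the 69.30 mm² overlap (of its 300.00 mm²) is removed, clipping the outline — 1 connected region. Overall, the cross-section is a single solid region. The nearest boundary edge runs (0.00, 3.16)→(0.00, 12.50); distance from the point to it = 2.30 mm. The point is not inside any of the regions above, so it lies outside the cross-section (2.30 mm from the nearest boundary).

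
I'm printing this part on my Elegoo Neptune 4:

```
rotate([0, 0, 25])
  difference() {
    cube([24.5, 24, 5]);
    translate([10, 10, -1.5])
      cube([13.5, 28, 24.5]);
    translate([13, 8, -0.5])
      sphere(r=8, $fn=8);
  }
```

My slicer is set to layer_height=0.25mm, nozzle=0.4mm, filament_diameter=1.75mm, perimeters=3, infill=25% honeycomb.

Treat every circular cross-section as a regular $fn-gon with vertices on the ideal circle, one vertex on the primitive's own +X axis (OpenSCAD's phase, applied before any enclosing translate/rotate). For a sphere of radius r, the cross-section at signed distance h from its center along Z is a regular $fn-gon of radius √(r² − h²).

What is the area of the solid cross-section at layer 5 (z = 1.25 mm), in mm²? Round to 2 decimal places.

At z = 1.25 mm: the 24.5×24 cube contributes its full rectangle (area 588.00 mm²); the cube at (10, 10) (footprint 13.5×28) is included at this height (area 378.00 mm²); the r=8 sphere at (13, 8) slices to a regular 8-gon of circumradius 7.806 (√(r²−h²) with h=1.75 from center) (area = (8/2)·7.806²·sin(360°/8) = 172.36 mm²); Subtracting the remaining from the first: starting from the 24.5×24 cube (588.00 mm²), the 13.5×28 cube at (10, 10) partially overlaps it — only the 189.00 mm² overlap (of its 378.00 mm²) is removed, clipping the outline; the r=8 sphere at (13, 8) partially overlaps it — only the 128.50 mm² overlap (of its 172.36 mm²) is removed, clipping the outline — area = 270.50 mm²; (whole slice rotated 25° about Z — lengths, areas and connectivity unchanged). Overall, the cross-section is a single solid region. Net area = 270.50 mm².

270.50 mm²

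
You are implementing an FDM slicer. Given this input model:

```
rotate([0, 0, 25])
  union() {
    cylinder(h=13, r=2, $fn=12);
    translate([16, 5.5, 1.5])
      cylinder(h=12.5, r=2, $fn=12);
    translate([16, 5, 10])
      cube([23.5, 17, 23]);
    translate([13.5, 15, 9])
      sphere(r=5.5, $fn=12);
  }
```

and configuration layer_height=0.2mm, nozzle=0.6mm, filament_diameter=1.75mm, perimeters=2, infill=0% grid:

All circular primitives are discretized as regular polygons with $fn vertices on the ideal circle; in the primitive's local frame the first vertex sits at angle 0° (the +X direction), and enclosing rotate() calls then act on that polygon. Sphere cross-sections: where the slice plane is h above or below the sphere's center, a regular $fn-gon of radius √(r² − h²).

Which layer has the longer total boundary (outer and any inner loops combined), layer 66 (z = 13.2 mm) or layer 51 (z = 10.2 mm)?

Layer 66 (z = 13.2): the cylinder does not reach this height (z outside [0, 13]); the cylinder at (16, 5.5): section is a regular 12-gon, circumradius r=2 (perimeter = 2·12·2.000·sin(180°/12) = 12.42 mm); the cube at (16, 5) is present — its section is the full 23.5×17 rectangle (perimeter 81.00 mm); the r=5.5 sphere at (13.5, 15) contributes a regular 12-gon of circumradius √(5.5²−4.2²) = 3.551 (perimeter = 2·12·3.551·sin(180°/12) = 22.06 mm); Merging all regions: the regions partially overlap (shared area 7.19 mm²), so the edge portions inside another operand are dropped and the merged outline is re-measured after clipping — boundary = 97.49 mm; (rotated 25° about Z; rotation is an isometry so areas/perimeters/island counts are preserved). So its perimeter = 97.49 mm. Layer 51 (z = 10.2): the r=2 cylinder gives a regular 12-gon of circumradius 2 (constant along its height) (perimeter = 2·12·2.000·sin(180°/12) = 12.42 mm); the cylinder at (16, 5.5): section is a regular 12-gon, circumradius r=2 (perimeter = 2·12·2.000·sin(180°/12) = 12.42 mm); the cube at (16, 5) is present — its section is the full 23.5×17 rectangle (perimeter 81.00 mm); the r=5.5 sphere at (13.5, 15) slices to a regular 12-gon of circumradius 5.367 (√(r²−h²) with h=1.2 from center) (perimeter = 2·12·5.367·sin(180°/12) = 33.34 mm); Merging all regions: the regions partially overlap (shared area 22.02 mm²), so the edge portions inside another operand are dropped and the merged outline is re-measured after clipping — boundary = 110.31 mm; (rotated 25° about Z; rotation is an isometry so areas/perimeters/island counts are preserved). So its perimeter = 110.31 mm. Layer 51 is larger (110.31 vs 97.49 mm).

layer 51 (z = 10.2 mm)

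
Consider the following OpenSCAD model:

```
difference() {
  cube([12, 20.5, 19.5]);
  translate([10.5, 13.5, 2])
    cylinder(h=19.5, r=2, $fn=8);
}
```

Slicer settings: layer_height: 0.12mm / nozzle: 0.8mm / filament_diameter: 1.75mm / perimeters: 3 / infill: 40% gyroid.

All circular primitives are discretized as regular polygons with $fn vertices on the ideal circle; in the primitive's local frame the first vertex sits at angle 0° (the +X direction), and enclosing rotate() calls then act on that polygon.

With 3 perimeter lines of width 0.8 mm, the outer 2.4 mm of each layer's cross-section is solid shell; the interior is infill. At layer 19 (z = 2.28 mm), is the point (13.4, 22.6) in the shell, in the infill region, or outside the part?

At z = 2.28 mm: the 12×20.5 cube contributes its full rectangle; the r=2 cylinder at (10.5, 13.5) contributes a regular 8-gon of circumradius 2; After the difference (first − rest): starting from the 12×20.5 cube, the r=2 cylinder at (10.5, 13.5) partially overlaps it — only the 10.71 mm² overlap (of its 11.31 mm²) is removed, clipping the outline — 1 connected region. Overall, the cross-section is a single solid region. The nearest boundary edge runs (0.00, 20.50)→(12.00, 20.50); distance from the point to it = 2.52 mm. The point is not inside any of the regions above, so it lies outside the cross-section (2.52 mm from the nearest boundary).

outside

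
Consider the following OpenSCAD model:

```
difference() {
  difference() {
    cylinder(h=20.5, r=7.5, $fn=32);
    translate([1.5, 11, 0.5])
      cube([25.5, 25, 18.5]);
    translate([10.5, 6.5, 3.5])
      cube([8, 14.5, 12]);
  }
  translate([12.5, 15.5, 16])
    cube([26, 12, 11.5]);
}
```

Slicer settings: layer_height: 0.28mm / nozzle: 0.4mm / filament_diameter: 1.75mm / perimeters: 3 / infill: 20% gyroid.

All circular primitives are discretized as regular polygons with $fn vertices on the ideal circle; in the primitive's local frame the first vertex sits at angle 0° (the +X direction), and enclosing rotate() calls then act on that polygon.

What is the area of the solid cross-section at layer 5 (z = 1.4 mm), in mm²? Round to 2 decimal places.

175.58 mm²

At z = 1.4 mm: the r=7.5 cylinder contributes a regular 32-gon of circumradius 7.5 (area = (32/2)·7.500²·sin(360°/32) = 175.58 mm²); the 25.5×25 cube at (1.5, 11) contributes its full rectangle (area 637.50 mm²); the cube at (10.5, 6.5) is not intersected at this z (z outside [3.5, 15.5]); After the difference (first − rest): starting from the r=7.5 cylinder (175.58 mm²), the 25.5×25 cube at (1.5, 11) misses the remaining region (no effect) — area = 175.58 mm²; the cube at (12.5, 15.5) does not reach this height (z outside [16, 27.5]); After the difference (first − rest): none of the subtracted shapes is present at this height, so the result so far is unchanged — area = 175.58 mm². Overall, the cross-section is a single solid region. Net area = 175.58 mm².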